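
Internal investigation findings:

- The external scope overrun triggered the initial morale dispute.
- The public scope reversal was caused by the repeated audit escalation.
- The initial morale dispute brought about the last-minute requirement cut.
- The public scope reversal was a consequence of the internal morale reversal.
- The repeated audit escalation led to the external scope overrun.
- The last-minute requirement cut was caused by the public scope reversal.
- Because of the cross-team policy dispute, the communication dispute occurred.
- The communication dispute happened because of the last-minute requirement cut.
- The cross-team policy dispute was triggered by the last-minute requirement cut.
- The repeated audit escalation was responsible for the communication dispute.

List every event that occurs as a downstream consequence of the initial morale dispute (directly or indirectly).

the communication dispute, the cross-team policy dispute, the last-minute requirement cut

Direct effects: the last-minute requirement cut.
2 steps out: the cross-team policy dispute, the communication dispute.
Not reachable from it: the repeated audit escalation, the external scope overrun, the public scope reversal, the internal morale reversal.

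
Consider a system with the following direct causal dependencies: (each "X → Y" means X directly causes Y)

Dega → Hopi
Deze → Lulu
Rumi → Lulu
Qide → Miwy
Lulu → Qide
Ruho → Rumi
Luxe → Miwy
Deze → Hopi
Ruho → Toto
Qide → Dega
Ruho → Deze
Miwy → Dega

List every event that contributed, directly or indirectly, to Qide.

Immediate cause of Qide: Lulu.
Further upstream: Ruho, Rumi, Deze.

Deze, Lulu, Ruho, Rumi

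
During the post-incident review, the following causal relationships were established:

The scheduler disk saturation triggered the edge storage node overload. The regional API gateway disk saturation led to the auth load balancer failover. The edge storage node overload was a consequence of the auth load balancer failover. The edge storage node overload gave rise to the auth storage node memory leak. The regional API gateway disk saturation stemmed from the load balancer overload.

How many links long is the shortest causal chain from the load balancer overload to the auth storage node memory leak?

Shortest chain: the load balancer overload → the regional API gateway disk saturation → the auth load balancer failover → the edge storage node overload → the auth storage node memory leak.

4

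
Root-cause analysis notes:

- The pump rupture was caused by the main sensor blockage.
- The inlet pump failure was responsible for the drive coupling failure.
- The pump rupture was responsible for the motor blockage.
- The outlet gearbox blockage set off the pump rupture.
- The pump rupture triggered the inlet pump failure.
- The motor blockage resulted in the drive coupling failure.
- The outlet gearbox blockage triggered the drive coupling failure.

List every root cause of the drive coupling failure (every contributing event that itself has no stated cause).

Tracing upstream from the drive coupling failure: the drive coupling failure ← the outlet gearbox blockage.
A separate upstream branch: the drive coupling failure ← the inlet pump failure ← the pump rupture ← the main sensor blockage.
Each of those chain origins has no stated cause.

the main sensor blockage, the outlet gearbox blockage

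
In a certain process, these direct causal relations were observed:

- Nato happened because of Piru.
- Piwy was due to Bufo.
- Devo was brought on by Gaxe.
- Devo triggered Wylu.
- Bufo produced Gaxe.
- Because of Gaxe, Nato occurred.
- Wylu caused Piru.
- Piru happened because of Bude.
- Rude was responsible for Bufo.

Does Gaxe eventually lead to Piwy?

No

Gaxe leads to Devo, Wylu, Piru, Nato; Piwy is not among them.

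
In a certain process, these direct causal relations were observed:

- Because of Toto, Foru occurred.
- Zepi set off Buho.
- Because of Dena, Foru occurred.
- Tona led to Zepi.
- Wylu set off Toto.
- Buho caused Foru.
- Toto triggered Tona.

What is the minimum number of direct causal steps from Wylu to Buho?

4

Shortest chain: Wylu → Toto → Tona → Zepi → Buho.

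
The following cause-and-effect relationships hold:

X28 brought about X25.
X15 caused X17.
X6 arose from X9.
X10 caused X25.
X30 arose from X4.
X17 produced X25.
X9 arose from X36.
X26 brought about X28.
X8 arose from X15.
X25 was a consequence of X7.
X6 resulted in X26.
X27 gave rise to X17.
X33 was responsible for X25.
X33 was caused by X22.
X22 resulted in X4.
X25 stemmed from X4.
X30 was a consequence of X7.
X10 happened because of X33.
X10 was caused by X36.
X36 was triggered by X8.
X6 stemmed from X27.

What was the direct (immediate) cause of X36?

Upstream contributors include X15, but only X8 feeds directly into X36.

X8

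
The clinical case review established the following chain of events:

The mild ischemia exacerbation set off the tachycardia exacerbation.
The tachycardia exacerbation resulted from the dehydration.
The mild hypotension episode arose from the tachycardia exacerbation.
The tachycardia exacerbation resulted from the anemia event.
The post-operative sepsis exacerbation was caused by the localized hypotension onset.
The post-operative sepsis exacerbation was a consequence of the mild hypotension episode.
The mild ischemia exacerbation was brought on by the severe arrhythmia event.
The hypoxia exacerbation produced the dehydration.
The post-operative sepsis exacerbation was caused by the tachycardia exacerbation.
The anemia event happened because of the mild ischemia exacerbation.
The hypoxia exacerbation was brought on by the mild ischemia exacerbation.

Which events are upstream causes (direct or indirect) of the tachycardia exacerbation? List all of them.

the anemia event, the dehydration, the hypoxia exacerbation, the mild ischemia exacerbation, the severe arrhythmia event

Immediate causes of the tachycardia exacerbation: the mild ischemia exacerbation, the anemia event, the dehydration.
Further upstream: the severe arrhythmia event, the hypoxia exacerbation.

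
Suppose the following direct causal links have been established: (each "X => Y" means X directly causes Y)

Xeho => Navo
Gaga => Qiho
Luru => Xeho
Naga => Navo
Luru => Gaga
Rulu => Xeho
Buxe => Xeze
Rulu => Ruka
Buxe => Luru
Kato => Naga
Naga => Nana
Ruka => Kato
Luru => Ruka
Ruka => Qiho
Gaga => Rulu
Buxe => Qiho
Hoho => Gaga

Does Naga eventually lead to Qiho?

Naga leads to Navo, Nana; Qiho is not among them.

No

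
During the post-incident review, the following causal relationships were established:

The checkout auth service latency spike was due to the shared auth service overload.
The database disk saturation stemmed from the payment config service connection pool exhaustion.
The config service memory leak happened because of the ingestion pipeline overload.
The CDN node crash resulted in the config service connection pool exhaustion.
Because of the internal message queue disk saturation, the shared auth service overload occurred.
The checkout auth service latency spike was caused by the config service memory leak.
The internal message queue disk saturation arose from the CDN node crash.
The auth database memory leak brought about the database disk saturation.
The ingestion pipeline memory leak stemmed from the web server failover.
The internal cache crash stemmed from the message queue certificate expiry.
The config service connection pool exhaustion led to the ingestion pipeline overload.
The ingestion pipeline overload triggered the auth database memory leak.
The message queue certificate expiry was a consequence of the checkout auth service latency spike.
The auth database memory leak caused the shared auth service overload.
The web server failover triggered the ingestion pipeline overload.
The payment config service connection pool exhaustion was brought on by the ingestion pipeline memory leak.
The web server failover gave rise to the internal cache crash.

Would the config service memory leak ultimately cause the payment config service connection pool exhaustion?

No

The config service memory leak leads to the checkout auth service latency spike, the message queue certificate expiry, the internal cache crash; the payment config service connection pool exhaustion is not among them.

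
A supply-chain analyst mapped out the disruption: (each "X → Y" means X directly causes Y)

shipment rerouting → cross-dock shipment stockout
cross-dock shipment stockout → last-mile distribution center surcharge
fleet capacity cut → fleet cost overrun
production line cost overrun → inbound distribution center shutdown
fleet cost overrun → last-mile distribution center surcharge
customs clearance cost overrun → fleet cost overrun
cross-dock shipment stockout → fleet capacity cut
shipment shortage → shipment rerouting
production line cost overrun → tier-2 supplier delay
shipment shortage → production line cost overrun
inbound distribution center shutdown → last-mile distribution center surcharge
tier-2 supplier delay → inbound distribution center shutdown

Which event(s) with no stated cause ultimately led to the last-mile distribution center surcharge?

the customs clearance cost overrun, the shipment shortage

Tracing upstream from the last-mile distribution center surcharge: the last-mile distribution center surcharge ← the cross-dock shipment stockout ← the shipment rerouting ← the shipment shortage.
A separate upstream branch: the last-mile distribution center surcharge ← the fleet cost overrun ← the customs clearance cost overrun.
Each of those chain origins has no stated cause.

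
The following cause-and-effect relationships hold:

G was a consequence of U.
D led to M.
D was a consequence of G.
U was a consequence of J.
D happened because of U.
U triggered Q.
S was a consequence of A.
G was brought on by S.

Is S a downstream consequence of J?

J leads to U, G, D, M, Q; S is not among them.

No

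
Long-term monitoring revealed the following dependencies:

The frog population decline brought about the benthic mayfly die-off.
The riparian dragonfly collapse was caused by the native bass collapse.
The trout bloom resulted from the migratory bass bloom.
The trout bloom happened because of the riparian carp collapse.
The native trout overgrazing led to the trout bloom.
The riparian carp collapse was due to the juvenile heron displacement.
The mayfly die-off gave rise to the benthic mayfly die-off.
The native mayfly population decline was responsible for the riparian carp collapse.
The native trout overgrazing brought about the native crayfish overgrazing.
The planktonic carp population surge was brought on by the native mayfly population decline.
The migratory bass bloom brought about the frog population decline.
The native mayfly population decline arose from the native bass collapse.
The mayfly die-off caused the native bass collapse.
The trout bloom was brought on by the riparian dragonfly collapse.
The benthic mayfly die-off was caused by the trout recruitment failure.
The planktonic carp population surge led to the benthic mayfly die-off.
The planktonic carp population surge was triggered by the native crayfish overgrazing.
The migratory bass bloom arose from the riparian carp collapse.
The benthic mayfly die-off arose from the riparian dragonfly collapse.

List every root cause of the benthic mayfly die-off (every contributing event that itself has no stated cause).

Tracing upstream from the benthic mayfly die-off: the benthic mayfly die-off ← the planktonic carp population surge ← the native crayfish overgrazing ← the native trout overgrazing.
A separate upstream branch: the benthic mayfly die-off ← the mayfly die-off.
A separate upstream branch: the benthic mayfly die-off ← the frog population decline ← the migratory bass bloom ← the riparian carp collapse ← the juvenile heron displacement.
A separate upstream branch: the benthic mayfly die-off ← the trout recruitment failure.
Each of those chain origins has no stated cause.

the juvenile heron displacement, the mayfly die-off, the native trout overgrazing, the trout recruitment failure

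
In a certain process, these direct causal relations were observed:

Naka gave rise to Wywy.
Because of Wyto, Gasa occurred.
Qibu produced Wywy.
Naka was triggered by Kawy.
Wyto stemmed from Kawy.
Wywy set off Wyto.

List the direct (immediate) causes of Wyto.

Upstream contributors include Naka, Qibu, but only Kawy, Wywy feed directly into Wyto.

Kawy, Wywy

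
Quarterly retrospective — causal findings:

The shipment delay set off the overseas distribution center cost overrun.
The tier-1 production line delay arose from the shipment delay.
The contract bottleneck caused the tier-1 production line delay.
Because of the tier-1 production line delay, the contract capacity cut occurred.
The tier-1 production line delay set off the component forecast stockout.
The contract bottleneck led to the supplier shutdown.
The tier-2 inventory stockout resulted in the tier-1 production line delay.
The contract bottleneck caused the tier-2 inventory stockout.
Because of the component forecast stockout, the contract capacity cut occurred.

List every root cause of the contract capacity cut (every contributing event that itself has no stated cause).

the contract bottleneck, the shipment delay

Tracing upstream from the contract capacity cut: the contract capacity cut ← the tier-1 production line delay ← the shipment delay.
A separate upstream branch: the contract capacity cut ← the tier-1 production line delay ← the contract bottleneck.
Each of those chain origins has no stated cause.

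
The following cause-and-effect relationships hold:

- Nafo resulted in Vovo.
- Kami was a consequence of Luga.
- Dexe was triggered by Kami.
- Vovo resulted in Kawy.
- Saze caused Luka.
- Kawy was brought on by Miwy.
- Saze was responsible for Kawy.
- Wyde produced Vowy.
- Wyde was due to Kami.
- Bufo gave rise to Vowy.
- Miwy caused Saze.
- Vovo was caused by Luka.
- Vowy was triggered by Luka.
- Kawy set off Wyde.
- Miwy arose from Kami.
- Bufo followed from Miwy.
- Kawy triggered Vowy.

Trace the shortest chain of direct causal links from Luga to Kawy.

Luga → Kami → Miwy → Kawy

Luga → Kami
Kami → Miwy
Miwy → Kawy
Length: 3 steps.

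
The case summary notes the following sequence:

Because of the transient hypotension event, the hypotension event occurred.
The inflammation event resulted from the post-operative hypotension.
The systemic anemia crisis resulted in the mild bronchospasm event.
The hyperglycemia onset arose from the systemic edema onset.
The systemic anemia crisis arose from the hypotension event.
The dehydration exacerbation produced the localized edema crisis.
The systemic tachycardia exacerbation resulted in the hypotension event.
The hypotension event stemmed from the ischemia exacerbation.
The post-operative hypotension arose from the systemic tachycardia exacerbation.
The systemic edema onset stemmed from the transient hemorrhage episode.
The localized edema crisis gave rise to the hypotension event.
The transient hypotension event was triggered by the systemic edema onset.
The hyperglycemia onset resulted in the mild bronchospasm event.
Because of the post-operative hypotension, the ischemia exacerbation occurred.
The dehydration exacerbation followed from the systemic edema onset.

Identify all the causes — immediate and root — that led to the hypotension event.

the dehydration exacerbation, the ischemia exacerbation, the localized edema crisis, the post-operative hypotension, the systemic edema onset, the systemic tachycardia exacerbation, the transient hemorrhage episode, the transient hypotension event

Immediate causes of the hypotension event: the systemic tachycardia exacerbation, the ischemia exacerbation, the localized edema crisis, the transient hypotension event.
Further upstream: the post-operative hypotension, the transient hemorrhage episode, the systemic edema onset, the dehydration exacerbation.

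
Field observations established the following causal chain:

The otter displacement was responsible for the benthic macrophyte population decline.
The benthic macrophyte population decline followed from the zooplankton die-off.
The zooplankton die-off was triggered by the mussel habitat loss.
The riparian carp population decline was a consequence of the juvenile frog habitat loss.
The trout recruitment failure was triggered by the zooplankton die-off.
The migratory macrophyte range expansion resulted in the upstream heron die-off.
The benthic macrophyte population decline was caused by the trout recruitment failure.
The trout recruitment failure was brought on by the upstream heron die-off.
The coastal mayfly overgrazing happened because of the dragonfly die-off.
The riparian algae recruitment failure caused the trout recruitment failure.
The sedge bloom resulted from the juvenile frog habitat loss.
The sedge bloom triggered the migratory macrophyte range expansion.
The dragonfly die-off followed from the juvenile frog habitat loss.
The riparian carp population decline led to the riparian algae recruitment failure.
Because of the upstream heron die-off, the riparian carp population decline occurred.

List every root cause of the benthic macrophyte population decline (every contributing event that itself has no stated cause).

the juvenile frog habitat loss, the mussel habitat loss, the otter displacement

Tracing upstream from the benthic macrophyte population decline: the benthic macrophyte population decline ← the trout recruitment failure ← the riparian algae recruitment failure ← the riparian carp population decline ← the juvenile frog habitat loss.
A separate upstream branch: the benthic macrophyte population decline ← the otter displacement.
A separate upstream branch: the benthic macrophyte population decline ← the zooplankton die-off ← the mussel habitat loss.
Each of those chain origins has no stated cause.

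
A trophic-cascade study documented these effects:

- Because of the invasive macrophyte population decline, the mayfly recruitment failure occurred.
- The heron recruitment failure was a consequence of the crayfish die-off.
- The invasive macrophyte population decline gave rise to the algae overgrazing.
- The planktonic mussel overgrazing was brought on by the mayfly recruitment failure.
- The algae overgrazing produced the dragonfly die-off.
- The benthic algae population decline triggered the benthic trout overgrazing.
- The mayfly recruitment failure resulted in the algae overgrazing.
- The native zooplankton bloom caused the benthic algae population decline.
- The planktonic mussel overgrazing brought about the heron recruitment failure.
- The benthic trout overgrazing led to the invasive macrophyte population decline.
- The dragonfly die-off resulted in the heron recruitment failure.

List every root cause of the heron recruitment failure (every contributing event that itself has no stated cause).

Tracing upstream from the heron recruitment failure: the heron recruitment failure ← the planktonic mussel overgrazing ← the mayfly recruitment failure ← the invasive macrophyte population decline ← the benthic trout overgrazing ← the benthic algae population decline ← the native zooplankton bloom.
A separate upstream branch: the heron recruitment failure ← the crayfish die-off.
Each of those chain origins has no stated cause.

the crayfish die-off, the native zooplankton bloom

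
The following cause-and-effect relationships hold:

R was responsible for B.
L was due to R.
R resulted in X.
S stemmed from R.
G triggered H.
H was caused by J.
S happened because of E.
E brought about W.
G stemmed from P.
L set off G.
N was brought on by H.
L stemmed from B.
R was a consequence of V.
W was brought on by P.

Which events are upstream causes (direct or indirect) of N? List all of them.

B, G, H, J, L, P, R, V

Immediate cause of N: H.
Further upstream: V, R, P, B, L, G, J.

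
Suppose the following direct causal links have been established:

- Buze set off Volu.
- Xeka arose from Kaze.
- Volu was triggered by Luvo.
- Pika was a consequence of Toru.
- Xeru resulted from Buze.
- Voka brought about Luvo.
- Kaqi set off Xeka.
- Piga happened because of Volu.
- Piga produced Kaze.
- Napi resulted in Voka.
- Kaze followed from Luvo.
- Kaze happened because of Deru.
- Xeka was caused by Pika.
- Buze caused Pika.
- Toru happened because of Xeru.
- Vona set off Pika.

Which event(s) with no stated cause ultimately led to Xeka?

Tracing upstream from Xeka: Xeka ← Pika ← Buze.
A separate upstream branch: Xeka ← Kaze ← Luvo ← Voka ← Napi.
A separate upstream branch: Xeka ← Kaze ← Deru.
A separate upstream branch: Xeka ← Pika ← Vona.
A separate upstream branch: Xeka ← Kaqi.
Each of those chain origins has no stated cause.

Buze, Deru, Kaqi, Napi, Vona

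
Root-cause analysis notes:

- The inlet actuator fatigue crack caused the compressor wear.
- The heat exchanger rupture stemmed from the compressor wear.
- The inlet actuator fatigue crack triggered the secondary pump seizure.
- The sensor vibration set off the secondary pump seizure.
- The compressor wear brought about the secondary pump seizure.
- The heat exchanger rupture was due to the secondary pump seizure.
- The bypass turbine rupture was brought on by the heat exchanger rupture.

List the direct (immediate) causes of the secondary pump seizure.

the compressor wear, the inlet actuator fatigue crack, the sensor vibration

the compressor wear, the inlet actuator fatigue crack, the sensor vibration → the secondary pump seizure with nothing further upstream stated.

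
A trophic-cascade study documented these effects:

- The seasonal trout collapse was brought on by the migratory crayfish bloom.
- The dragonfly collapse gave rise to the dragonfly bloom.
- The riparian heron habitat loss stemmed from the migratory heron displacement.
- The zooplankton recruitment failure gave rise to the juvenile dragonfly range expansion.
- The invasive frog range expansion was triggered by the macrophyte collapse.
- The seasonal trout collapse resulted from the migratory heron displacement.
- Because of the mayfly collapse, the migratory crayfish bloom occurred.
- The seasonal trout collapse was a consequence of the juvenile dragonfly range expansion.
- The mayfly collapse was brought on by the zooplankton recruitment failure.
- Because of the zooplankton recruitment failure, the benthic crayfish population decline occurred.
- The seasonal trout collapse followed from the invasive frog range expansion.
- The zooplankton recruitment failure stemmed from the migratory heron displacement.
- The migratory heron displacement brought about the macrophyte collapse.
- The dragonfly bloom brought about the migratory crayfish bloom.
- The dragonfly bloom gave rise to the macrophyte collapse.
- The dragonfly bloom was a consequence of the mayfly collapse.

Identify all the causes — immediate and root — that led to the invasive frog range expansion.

the dragonfly bloom, the dragonfly collapse, the macrophyte collapse, the mayfly collapse, the migratory heron displacement, the zooplankton recruitment failure

Immediate cause of the invasive frog range expansion: the macrophyte collapse.
Further upstream: the migratory heron displacement, the zooplankton recruitment failure, the mayfly collapse, the dragonfly bloom, the dragonfly collapse.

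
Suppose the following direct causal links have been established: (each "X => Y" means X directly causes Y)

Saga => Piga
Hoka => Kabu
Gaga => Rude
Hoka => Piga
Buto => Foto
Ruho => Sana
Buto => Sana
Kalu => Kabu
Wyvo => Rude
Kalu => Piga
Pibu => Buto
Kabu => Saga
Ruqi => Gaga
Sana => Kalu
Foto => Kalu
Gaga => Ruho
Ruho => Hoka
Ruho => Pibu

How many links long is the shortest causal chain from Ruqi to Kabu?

4

Shortest chain: Ruqi → Gaga → Ruho → Hoka → Kabu.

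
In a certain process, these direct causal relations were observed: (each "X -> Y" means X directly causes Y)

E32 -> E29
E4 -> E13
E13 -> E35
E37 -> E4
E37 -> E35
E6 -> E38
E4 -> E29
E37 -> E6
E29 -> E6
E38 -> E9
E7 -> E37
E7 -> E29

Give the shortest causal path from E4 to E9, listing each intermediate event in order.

E4 → E29
E29 → E6
E6 → E38
E38 → E9
Length: 4 steps.

E4 → E29 → E6 → E38 → E9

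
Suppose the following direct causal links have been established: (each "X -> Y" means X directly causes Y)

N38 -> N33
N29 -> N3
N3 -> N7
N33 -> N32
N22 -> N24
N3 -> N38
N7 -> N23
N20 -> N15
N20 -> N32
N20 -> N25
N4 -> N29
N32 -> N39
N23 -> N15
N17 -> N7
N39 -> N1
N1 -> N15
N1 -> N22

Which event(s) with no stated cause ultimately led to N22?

N20, N4

Tracing upstream from N22: N22 ← N1 ← N39 ← N32 ← N33 ← N38 ← N3 ← N29 ← N4.
A separate upstream branch: N22 ← N1 ← N39 ← N32 ← N20.
Each of those chain origins has no stated cause.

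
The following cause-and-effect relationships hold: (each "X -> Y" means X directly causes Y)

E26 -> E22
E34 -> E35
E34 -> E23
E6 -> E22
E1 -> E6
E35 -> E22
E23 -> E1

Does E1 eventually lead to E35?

No

E1 leads to E6, E22; E35 is not among them.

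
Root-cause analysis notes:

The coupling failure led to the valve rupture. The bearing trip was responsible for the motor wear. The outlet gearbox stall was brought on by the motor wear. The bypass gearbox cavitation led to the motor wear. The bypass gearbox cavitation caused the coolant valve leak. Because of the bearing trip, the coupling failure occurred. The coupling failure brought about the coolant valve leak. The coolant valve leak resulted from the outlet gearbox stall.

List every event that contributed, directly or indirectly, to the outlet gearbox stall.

the bearing trip, the bypass gearbox cavitation, the motor wear

Immediate cause of the outlet gearbox stall: the motor wear.
Further upstream: the bearing trip, the bypass gearbox cavitation.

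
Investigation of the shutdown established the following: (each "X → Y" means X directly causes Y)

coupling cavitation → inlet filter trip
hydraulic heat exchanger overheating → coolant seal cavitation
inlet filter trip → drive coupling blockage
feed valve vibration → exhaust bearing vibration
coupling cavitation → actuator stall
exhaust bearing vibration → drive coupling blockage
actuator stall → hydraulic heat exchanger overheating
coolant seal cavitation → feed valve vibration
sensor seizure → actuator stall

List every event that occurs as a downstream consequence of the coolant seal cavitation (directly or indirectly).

the drive coupling blockage, the exhaust bearing vibration, the feed valve vibration

Direct effects: the feed valve vibration.
2 steps out: the exhaust bearing vibration.
3 steps out: the drive coupling blockage.
Not reachable from it: the sensor seizure, the coupling cavitation, the actuator stall, the inlet filter trip, the hydraulic heat exchanger overheating.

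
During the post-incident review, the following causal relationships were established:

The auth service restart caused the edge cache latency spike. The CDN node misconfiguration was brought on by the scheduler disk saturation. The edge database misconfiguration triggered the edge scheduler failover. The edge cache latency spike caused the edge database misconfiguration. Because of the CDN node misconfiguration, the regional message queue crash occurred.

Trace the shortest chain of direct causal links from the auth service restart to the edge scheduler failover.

the auth service restart → the edge cache latency spike
the edge cache latency spike → the edge database misconfiguration
the edge database misconfiguration → the edge scheduler failover
Length: 3 steps.

the auth service restart → the edge cache latency spike → the edge database misconfiguration → the edge scheduler failover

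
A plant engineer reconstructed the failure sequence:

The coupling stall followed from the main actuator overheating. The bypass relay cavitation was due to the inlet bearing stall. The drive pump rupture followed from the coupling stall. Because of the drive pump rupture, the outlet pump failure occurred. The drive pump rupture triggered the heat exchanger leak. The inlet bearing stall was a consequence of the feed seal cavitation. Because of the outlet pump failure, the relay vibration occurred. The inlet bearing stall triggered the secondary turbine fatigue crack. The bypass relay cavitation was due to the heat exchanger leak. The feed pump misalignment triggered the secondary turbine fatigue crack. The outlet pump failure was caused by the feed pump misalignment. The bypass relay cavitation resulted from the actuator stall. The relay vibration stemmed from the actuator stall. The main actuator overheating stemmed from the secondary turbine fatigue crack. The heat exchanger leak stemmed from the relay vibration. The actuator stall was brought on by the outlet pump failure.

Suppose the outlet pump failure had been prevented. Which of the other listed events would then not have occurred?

Downstream of the outlet pump failure: the actuator stall, the relay vibration, the heat exchanger leak, the bypass relay cavitation.
Of those, still caused via another path: the heat exchanger leak, the bypass relay cavitation.
The remainder have no surviving cause.

the actuator stall, the relay vibration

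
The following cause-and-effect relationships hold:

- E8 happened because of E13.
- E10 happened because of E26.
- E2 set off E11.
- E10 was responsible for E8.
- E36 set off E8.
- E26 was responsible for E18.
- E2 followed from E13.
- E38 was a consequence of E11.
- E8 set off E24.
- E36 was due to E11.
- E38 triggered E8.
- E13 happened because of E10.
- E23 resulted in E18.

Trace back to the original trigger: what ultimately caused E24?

E26

Tracing upstream from E24: E24 ← E8 ← E10 ← E26.
E26 has no stated cause, so it is the root.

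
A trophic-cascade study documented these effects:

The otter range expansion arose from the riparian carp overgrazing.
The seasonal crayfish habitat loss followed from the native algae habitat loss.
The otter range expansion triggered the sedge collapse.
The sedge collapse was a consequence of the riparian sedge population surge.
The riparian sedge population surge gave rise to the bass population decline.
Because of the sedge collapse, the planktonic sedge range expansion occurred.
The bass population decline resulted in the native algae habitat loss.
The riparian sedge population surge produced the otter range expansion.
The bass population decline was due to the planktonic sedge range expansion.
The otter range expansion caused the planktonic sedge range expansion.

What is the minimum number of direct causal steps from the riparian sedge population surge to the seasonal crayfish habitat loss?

Shortest chain: the riparian sedge population surge → the bass population decline → the native algae habitat loss → the seasonal crayfish habitat loss.

3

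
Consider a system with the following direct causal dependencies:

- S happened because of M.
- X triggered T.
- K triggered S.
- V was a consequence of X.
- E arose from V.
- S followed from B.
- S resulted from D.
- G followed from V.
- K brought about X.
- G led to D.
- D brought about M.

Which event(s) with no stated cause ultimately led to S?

Tracing upstream from S: S ← K.
A separate upstream branch: S ← B.
Each of those chain origins has no stated cause.

B, K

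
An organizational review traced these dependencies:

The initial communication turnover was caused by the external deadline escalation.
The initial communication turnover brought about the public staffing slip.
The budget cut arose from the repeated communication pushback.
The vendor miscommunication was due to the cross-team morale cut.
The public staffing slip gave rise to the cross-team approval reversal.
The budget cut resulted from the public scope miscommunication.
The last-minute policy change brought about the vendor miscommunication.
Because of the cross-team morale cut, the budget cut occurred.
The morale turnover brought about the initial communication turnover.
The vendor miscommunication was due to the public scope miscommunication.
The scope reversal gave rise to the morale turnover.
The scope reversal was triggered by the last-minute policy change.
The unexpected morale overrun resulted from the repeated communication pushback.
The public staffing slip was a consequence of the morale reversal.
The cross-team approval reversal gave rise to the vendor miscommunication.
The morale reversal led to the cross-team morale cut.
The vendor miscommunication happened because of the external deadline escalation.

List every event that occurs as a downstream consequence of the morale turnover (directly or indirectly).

the cross-team approval reversal, the initial communication turnover, the public staffing slip, the vendor miscommunication

Direct effects: the initial communication turnover.
2 steps out: the public staffing slip.
3 steps out: the cross-team approval reversal.
4 steps out: the vendor miscommunication.
Not reachable from it: the last-minute policy change, the external deadline escalation, the scope reversal, the morale reversal, the repeated communication pushback, the cross-team morale cut, the public scope miscommunication, the budget cut, the unexpected morale overrun.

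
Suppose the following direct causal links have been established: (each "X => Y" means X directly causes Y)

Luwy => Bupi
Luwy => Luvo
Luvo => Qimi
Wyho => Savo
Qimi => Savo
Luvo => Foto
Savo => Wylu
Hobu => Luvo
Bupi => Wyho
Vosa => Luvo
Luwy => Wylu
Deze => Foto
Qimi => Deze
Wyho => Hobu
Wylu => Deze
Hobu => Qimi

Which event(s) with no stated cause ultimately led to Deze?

Tracing upstream from Deze: Deze ← Wylu ← Luwy.
A separate upstream branch: Deze ← Qimi ← Luvo ← Vosa.
Each of those chain origins has no stated cause.

Luwy, Vosa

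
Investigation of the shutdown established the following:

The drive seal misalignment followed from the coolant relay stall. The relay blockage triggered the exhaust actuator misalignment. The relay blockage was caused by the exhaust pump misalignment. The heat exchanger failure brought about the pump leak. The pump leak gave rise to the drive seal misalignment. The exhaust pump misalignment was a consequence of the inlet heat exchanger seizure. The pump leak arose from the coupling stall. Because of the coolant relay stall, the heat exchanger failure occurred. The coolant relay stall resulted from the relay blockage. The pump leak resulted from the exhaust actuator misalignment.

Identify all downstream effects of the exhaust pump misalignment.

the coolant relay stall, the drive seal misalignment, the exhaust actuator misalignment, the heat exchanger failure, the pump leak, the relay blockage

Direct effects: the relay blockage.
2 steps out: the coolant relay stall, the exhaust actuator misalignment.
3 steps out: the heat exchanger failure, the pump leak, the drive seal misalignment.
Not reachable from it: the inlet heat exchanger seizure, the coupling stall.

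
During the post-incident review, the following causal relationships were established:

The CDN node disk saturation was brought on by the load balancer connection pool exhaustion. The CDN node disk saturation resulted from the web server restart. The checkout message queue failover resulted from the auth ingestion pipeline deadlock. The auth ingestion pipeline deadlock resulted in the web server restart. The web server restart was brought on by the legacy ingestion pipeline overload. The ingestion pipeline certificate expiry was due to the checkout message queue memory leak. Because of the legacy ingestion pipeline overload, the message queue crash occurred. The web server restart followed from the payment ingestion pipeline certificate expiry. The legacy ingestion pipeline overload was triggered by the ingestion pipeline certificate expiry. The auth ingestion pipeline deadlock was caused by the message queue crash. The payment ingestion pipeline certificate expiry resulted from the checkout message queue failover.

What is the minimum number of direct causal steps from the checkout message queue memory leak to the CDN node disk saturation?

4

Shortest chain: the checkout message queue memory leak → the ingestion pipeline certificate expiry → the legacy ingestion pipeline overload → the web server restart → the CDN node disk saturation.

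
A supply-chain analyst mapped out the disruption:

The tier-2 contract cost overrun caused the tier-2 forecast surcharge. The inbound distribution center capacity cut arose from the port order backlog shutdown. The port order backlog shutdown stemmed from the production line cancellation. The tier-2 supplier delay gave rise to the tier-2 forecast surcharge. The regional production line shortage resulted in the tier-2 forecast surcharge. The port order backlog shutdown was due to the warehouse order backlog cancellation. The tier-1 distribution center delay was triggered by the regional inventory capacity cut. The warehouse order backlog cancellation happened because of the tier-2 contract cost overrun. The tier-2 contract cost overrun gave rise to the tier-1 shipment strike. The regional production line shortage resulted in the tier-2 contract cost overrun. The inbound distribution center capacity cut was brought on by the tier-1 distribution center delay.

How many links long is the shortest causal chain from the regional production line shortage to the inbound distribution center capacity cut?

4

Shortest chain: the regional production line shortage → the tier-2 contract cost overrun → the warehouse order backlog cancellation → the port order backlog shutdown → the inbound distribution center capacity cut.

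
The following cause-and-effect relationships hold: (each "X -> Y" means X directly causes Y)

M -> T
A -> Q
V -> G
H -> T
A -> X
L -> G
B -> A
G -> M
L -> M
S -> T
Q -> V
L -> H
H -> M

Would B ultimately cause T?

Yes

There is a causal chain: B → A → Q → V → G → M → T.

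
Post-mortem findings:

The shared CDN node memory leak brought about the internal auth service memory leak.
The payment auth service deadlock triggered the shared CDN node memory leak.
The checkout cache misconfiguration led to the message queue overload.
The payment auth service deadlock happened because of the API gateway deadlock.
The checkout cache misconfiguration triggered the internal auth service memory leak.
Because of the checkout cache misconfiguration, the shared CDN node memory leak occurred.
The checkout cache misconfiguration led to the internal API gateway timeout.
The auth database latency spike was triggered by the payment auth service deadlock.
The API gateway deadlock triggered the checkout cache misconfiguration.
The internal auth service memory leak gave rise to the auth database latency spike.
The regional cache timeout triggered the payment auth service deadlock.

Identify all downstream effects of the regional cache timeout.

Direct effects: the payment auth service deadlock.
2 steps out: the shared CDN node memory leak, the auth database latency spike.
3 steps out: the internal auth service memory leak.
Not reachable from it: the API gateway deadlock, the checkout cache misconfiguration, the message queue overload, the internal API gateway timeout.

the auth database latency spike, the internal auth service memory leak, the payment auth service deadlock, the shared CDN node memory leak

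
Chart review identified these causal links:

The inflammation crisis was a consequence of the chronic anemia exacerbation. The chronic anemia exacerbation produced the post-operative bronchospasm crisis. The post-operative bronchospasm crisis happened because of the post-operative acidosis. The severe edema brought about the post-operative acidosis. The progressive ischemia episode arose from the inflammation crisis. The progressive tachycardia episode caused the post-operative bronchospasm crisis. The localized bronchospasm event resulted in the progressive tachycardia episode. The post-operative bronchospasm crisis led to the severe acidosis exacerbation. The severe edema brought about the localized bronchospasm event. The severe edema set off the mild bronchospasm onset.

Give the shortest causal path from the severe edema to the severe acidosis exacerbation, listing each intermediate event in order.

the severe edema → the post-operative acidosis
the post-operative acidosis → the post-operative bronchospasm crisis
the post-operative bronchospasm crisis → the severe acidosis exacerbation
Length: 3 steps.

the severe edema → the post-operative acidosis → the post-operative bronchospasm crisis → the severe acidosis exacerbation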